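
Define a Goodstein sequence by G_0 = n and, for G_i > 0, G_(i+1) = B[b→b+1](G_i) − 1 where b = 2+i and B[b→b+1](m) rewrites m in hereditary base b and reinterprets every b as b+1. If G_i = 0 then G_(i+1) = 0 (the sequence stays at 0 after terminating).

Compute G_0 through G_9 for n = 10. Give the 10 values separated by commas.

10, 83, 1025, 15625, 279935, 4215754, 84073323, 1937434592, 50000555551, 1426559238830

base 2: 10 = 2^(2 + 1) + 2; at 3: 3^(3 + 1) + 3 = 84; next = 83
base 3: 83 = 3^(3 + 1) + 2; at 4: 4^(4 + 1) + 2 = 1026; next = 1025
base 4: 1025 = 4^(4 + 1) + 1; at 5: 5^(5 + 1) + 1 = 15626; next = 15625
base 5: 15625 = 5^(5 + 1); at 6: 6^(6 + 1) = 279936; next = 279935
base 6: 279935 = 5·6^6 + 5·6^5 + 5·6^4 + 5·6^3 + 5·6^2 + 5·6 + 5; at 7: 5·7^7 + 5·7^5 + 5·7^4 + 5·7^3 + 5·7^2 + 5·7 + 5 = 4215755; next = 4215754
base 7: 4215754 = 5·7^7 + 5·7^5 + 5·7^4 + 5·7^3 + 5·7^2 + 5·7 + 4; at 8: 5·8^8 + 5·8^5 + 5·8^4 + 5·8^3 + 5·8^2 + 5·8 + 4 = 84073324; next = 84073323
base 8: 84073323 = 5·8^8 + 5·8^5 + 5·8^4 + 5·8^3 + 5·8^2 + 5·8 + 3; at 9: 5·9^9 + 5·9^5 + 5·9^4 + 5·9^3 + 5·9^2 + 5·9 + 3 = 1937434593; next = 1937434592
base 9: 1937434592 = 5·9^9 + 5·9^5 + 5·9^4 + 5·9^3 + 5·9^2 + 5·9 + 2; at 10: 5·10^10 + 5·10^5 + 5·10^4 + 5·10^3 + 5·10^2 + 5·10 + 2 = 50000555552; next = 50000555551
base 10: 50000555551 = 5·10^10 + 5·10^5 + 5·10^4 + 5·10^3 + 5·10^2 + 5·10 + 1; at 11: 5·11^11 + 5·11^5 + 5·11^4 + 5·11^3 + 5·11^2 + 5·11 + 1 = 1426559238831; next = 1426559238830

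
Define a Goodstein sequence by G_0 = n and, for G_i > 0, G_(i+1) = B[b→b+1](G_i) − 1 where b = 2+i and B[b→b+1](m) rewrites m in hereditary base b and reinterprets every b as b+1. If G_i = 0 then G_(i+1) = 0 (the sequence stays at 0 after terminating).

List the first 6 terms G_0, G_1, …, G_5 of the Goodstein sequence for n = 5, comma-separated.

5, 27, 255, 467, 775, 1197

i=0: 5 = 2^2 + 1 (b=2); 2→3: 3^3 + 1 = 28; 28−1 = 27
i=1: 27 = 3^3 (b=3); 3→4: 4^4 = 256; 256−1 = 255
i=2: 255 = 3·4^3 + 3·4^2 + 3·4 + 3 (b=4); 4→5: 3·5^3 + 3·5^2 + 3·5 + 3 = 468; 468−1 = 467
i=3: 467 = 3·5^3 + 3·5^2 + 3·5 + 2 (b=5); 5→6: 3·6^3 + 3·6^2 + 3·6 + 2 = 776; 776−1 = 775
i=4: 775 = 3·6^3 + 3·6^2 + 3·6 + 1 (b=6); 6→7: 3·7^3 + 3·7^2 + 3·7 + 1 = 1198; 1198−1 = 1197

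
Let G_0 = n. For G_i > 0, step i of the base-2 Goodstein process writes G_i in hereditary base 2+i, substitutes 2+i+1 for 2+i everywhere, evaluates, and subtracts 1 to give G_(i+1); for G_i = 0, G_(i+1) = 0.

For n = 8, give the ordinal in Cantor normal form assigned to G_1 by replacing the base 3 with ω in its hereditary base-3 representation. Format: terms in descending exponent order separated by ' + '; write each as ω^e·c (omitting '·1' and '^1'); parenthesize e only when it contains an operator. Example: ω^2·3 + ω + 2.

ω^ω·2 + ω^2·2 + ω·2 + 2

8 —HB2→ 2^(2 + 1) —bump→ 3^(3 + 1) = 81 —(−1)→ 80
80 —HB3→ 2·3^3 + 2·3^2 + 2·3 + 2 —bump→ 2·4^4 + 2·4^2 + 2·4 + 2 = 554 —(−1)→ 553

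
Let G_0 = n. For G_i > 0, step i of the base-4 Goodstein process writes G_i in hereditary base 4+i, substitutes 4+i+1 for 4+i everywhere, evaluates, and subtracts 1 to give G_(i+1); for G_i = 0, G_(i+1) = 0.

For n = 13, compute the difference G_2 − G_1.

13 —HB4→ 3·4 + 1 —bump→ 3·5 + 1 = 16 —(−1)→ 15
15 —HB5→ 3·5 —bump→ 3·6 = 18 —(−1)→ 17

2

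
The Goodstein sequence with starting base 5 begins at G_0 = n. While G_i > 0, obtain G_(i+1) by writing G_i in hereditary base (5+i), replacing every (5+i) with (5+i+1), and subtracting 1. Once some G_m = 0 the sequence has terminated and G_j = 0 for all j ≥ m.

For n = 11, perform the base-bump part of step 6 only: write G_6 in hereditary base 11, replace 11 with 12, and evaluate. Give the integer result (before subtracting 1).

14

base 5: 11 = 2·5 + 1; at 6: 2·6 + 1 = 13; next = 12
base 6: 12 = 2·6; at 7: 2·7 = 14; next = 13
base 7: 13 = 7 + 6; at 8: 8 + 6 = 14; next = 13
base 8: 13 = 8 + 5; at 9: 9 + 5 = 14; next = 13
base 9: 13 = 9 + 4; at 10: 10 + 4 = 14; next = 13
base 10: 13 = 10 + 3; at 11: 11 + 3 = 14; next = 13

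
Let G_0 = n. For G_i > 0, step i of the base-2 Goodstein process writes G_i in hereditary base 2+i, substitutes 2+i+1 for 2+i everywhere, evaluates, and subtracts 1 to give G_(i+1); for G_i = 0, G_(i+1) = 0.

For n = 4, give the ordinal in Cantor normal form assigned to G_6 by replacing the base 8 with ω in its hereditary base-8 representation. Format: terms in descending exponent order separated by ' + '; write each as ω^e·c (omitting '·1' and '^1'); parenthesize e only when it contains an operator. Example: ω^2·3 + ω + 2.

[0] 4 ≡ 2^2 (base 2). Lift 3: 27. −1: 26.
[1] 26 ≡ 2·3^2 + 2·3 + 2 (base 3). Lift 4: 42. −1: 41.
[2] 41 ≡ 2·4^2 + 2·4 + 1 (base 4). Lift 5: 61. −1: 60.
[3] 60 ≡ 2·5^2 + 2·5 (base 5). Lift 6: 84. −1: 83.
[4] 83 ≡ 2·6^2 + 6 + 5 (base 6). Lift 7: 110. −1: 109.
[5] 109 ≡ 2·7^2 + 7 + 4 (base 7). Lift 8: 140. −1: 139.
[6] 139 ≡ 2·8^2 + 8 + 3 (base 8). Lift 9: 174. −1: 173.

ω^2·2 + ω + 3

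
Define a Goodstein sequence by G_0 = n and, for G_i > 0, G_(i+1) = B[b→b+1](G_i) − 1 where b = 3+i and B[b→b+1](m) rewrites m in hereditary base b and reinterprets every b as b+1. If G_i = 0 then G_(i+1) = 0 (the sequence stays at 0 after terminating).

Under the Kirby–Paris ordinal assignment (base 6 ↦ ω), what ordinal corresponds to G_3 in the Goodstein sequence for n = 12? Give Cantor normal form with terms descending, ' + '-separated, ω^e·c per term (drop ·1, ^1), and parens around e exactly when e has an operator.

ω^2 + 1

(0) 12|_3 = 3^2 + 3 ↦ 4^2 + 4|_4 = 20 ⇒ 19
(1) 19|_4 = 4^2 + 3 ↦ 5^2 + 3|_5 = 28 ⇒ 27
(2) 27|_5 = 5^2 + 2 ↦ 6^2 + 2|_6 = 38 ⇒ 37
(3) 37|_6 = 6^2 + 1 ↦ 7^2 + 1|_7 = 50 ⇒ 49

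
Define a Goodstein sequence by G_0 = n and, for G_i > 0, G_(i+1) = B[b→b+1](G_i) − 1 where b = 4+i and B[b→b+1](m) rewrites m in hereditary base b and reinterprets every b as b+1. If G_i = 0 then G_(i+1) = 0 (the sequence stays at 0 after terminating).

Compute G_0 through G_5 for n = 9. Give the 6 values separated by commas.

9, 10, 11, 11, 11, 11

G_0=9  [base 4] 2·4 + 1  →[4↦5]→  2·5 + 1 = 11  −1 ⇒ G_1=10
G_1=10  [base 5] 2·5  →[5↦6]→  2·6 = 12  −1 ⇒ G_2=11
G_2=11  [base 6] 6 + 5  →[6↦7]→  7 + 5 = 12  −1 ⇒ G_3=11
G_3=11  [base 7] 7 + 4  →[7↦8]→  8 + 4 = 12  −1 ⇒ G_4=11
G_4=11  [base 8] 8 + 3  →[8↦9]→  9 + 3 = 12  −1 ⇒ G_5=11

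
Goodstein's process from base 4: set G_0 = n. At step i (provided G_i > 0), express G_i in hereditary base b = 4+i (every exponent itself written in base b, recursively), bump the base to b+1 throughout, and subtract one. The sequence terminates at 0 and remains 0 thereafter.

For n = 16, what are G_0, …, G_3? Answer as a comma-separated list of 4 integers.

16 —HB4→ 4^2 —bump→ 5^2 = 25 —(−1)→ 24
24 —HB5→ 4·5 + 4 —bump→ 4·6 + 4 = 28 —(−1)→ 27
27 —HB6→ 4·6 + 3 —bump→ 4·7 + 3 = 31 —(−1)→ 30

16, 24, 27, 30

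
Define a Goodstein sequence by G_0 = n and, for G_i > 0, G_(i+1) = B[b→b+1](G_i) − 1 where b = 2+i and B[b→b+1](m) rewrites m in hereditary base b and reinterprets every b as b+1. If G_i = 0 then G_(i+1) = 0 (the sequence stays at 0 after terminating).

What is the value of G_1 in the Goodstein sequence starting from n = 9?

81

9 —HB2→ 2^(2 + 1) + 1 —bump→ 3^(3 + 1) + 1 = 82 —(−1)→ 81
81 —HB3→ 3^(3 + 1) —bump→ 4^(4 + 1) = 1024 —(−1)→ 1023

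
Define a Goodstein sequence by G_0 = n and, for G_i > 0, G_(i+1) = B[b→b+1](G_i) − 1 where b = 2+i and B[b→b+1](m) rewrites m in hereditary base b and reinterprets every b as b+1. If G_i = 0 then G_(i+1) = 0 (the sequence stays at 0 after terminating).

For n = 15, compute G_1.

111

G_0=15  [base 2] 2^(2 + 1) + 2^2 + 2 + 1  →[2↦3]→  3^(3 + 1) + 3^3 + 3 + 1 = 112  −1 ⇒ G_1=111
G_1=111  [base 3] 3^(3 + 1) + 3^3 + 3  →[3↦4]→  4^(4 + 1) + 4^4 + 4 = 1284  −1 ⇒ G_2=1283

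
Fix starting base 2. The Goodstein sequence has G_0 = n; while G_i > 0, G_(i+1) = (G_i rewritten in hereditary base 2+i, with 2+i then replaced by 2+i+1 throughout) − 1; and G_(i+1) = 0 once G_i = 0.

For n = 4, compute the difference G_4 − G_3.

23

base 2: 4 = 2^2; at 3: 3^3 = 27; next = 26
base 3: 26 = 2·3^2 + 2·3 + 2; at 4: 2·4^2 + 2·4 + 2 = 42; next = 41
base 4: 41 = 2·4^2 + 2·4 + 1; at 5: 2·5^2 + 2·5 + 1 = 61; next = 60
base 5: 60 = 2·5^2 + 2·5; at 6: 2·6^2 + 2·6 = 84; next = 83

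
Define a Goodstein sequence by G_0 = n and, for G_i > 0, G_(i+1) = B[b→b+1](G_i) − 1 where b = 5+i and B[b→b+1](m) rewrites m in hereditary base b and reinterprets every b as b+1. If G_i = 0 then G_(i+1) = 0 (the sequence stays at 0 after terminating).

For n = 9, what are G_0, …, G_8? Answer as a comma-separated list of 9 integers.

G_0=9  [base 5] 5 + 4  →[5↦6]→  6 + 4 = 10  −1 ⇒ G_1=9
G_1=9  [base 6] 6 + 3  →[6↦7]→  7 + 3 = 10  −1 ⇒ G_2=9
G_2=9  [base 7] 7 + 2  →[7↦8]→  8 + 2 = 10  −1 ⇒ G_3=9
G_3=9  [base 8] 8 + 1  →[8↦9]→  9 + 1 = 10  −1 ⇒ G_4=9
G_4=9  [base 9] 9  →[9↦10]→  10 = 10  −1 ⇒ G_5=9
G_5=9  [base 10] 9  →[10↦11]→  9 = 9  −1 ⇒ G_6=8
G_6=8  [base 11] 8  →[11↦12]→  8 = 8  −1 ⇒ G_7=7
G_7=7  [base 12] 7  →[12↦13]→  7 = 7  −1 ⇒ G_8=6

9, 9, 9, 9, 9, 9, 8, 7, 6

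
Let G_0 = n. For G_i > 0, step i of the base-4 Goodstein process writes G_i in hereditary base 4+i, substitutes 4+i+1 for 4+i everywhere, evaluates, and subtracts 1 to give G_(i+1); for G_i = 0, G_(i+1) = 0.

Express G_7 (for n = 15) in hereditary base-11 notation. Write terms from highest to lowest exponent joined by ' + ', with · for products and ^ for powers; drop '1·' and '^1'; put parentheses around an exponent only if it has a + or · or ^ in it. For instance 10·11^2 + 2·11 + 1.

i=0: 15 = 3·4 + 3 (b=4); 4→5: 3·5 + 3 = 18; 18−1 = 17
i=1: 17 = 3·5 + 2 (b=5); 5→6: 3·6 + 2 = 20; 20−1 = 19
i=2: 19 = 3·6 + 1 (b=6); 6→7: 3·7 + 1 = 22; 22−1 = 21
i=3: 21 = 3·7 (b=7); 7→8: 3·8 = 24; 24−1 = 23
i=4: 23 = 2·8 + 7 (b=8); 8→9: 2·9 + 7 = 25; 25−1 = 24
i=5: 24 = 2·9 + 6 (b=9); 9→10: 2·10 + 6 = 26; 26−1 = 25
i=6: 25 = 2·10 + 5 (b=10); 10→11: 2·11 + 5 = 27; 27−1 = 26
i=7: 26 = 2·11 + 4 (b=11); 11→12: 2·12 + 4 = 28; 28−1 = 27

2·11 + 4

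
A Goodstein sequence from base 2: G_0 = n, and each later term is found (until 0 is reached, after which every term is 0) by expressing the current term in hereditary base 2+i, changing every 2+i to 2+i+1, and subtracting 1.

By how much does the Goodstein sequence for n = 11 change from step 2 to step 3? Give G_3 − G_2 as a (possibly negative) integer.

14600

i=0: 11 = 2^(2 + 1) + 2 + 1 (b=2); 2→3: 3^(3 + 1) + 3 + 1 = 85; 85−1 = 84
i=1: 84 = 3^(3 + 1) + 3 (b=3); 3→4: 4^(4 + 1) + 4 = 1028; 1028−1 = 1027
i=2: 1027 = 4^(4 + 1) + 3 (b=4); 4→5: 5^(5 + 1) + 3 = 15628; 15628−1 = 15627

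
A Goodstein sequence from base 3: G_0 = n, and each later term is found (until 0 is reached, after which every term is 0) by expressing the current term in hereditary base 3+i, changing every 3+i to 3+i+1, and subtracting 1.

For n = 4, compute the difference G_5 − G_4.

-1

step 0: 4 = 3 + 1; sub 4 for 3: 4 + 1; = 5; G_1 = 5−1 = 4
step 1: 4 = 4; sub 5 for 4: 5; = 5; G_2 = 5−1 = 4
step 2: 4 = 4; sub 6 for 5: 4; = 4; G_3 = 4−1 = 3
step 3: 3 = 3; sub 7 for 6: 3; = 3; G_4 = 3−1 = 2
step 4: 2 = 2; sub 8 for 7: 2; = 2; G_5 = 2−1 = 1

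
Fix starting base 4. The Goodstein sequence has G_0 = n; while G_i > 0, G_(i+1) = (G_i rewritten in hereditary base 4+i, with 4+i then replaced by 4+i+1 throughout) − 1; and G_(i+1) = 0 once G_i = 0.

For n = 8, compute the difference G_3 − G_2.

0

8 —HB4→ 2·4 —bump→ 2·5 = 10 —(−1)→ 9
9 —HB5→ 5 + 4 —bump→ 6 + 4 = 10 —(−1)→ 9
9 —HB6→ 6 + 3 —bump→ 7 + 3 = 10 —(−1)→ 9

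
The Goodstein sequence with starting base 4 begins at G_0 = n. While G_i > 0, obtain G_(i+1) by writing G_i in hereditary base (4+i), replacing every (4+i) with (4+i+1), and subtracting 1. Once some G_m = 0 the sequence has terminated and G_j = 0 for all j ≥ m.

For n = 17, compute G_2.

G_0 = 17. HB_4(17) = 4^2 + 1. Bump = 26. G_1 = 25.
G_1 = 25. HB_5(25) = 5^2. Bump = 36. G_2 = 35.
G_2 = 35. HB_6(35) = 5·6 + 5. Bump = 40. G_3 = 39.

35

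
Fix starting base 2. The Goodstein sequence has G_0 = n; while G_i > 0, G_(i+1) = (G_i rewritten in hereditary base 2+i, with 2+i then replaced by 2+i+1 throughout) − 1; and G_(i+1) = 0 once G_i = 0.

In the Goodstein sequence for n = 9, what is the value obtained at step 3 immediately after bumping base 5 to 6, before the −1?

i=0: 9 = 2^(2 + 1) + 1 (b=2); 2→3: 3^(3 + 1) + 1 = 82; 82−1 = 81
i=1: 81 = 3^(3 + 1) (b=3); 3→4: 4^(4 + 1) = 1024; 1024−1 = 1023
i=2: 1023 = 3·4^4 + 3·4^3 + 3·4^2 + 3·4 + 3 (b=4); 4→5: 3·5^5 + 3·5^3 + 3·5^2 + 3·5 + 3 = 9843; 9843−1 = 9842

140744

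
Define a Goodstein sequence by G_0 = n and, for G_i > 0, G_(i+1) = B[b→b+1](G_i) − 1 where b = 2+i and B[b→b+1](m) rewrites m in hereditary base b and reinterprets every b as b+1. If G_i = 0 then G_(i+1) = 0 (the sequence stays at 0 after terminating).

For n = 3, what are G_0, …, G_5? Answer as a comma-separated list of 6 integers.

step 0: 3 = 2 + 1; sub 3 for 2: 3 + 1; = 4; G_1 = 4−1 = 3
step 1: 3 = 3; sub 4 for 3: 4; = 4; G_2 = 4−1 = 3
step 2: 3 = 3; sub 5 for 4: 3; = 3; G_3 = 3−1 = 2
step 3: 2 = 2; sub 6 for 5: 2; = 2; G_4 = 2−1 = 1
step 4: 1 = 1; sub 7 for 6: 1; = 1; G_5 = 1−1 = 0

3, 3, 3, 2, 1, 0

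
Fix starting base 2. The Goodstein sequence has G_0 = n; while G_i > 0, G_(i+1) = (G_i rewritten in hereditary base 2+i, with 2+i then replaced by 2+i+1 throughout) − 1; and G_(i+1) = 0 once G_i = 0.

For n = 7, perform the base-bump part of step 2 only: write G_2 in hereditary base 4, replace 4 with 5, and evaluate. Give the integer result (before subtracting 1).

3128

i=0: 7 = 2^2 + 2 + 1 (b=2); 2→3: 3^3 + 3 + 1 = 31; 31−1 = 30
i=1: 30 = 3^3 + 3 (b=3); 3→4: 4^4 + 4 = 260; 260−1 = 259
i=2: 259 = 4^4 + 3 (b=4); 4→5: 5^5 + 3 = 3128; 3128−1 = 3127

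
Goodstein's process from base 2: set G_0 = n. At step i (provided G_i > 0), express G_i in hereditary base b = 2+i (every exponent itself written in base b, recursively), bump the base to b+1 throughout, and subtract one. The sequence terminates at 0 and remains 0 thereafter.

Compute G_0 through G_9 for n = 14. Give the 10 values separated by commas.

14, 110, 1281, 18750, 326591, 5862840, 134404971, 3487116548, 100000555551, 3138429262496

i=0: 14 = 2^(2 + 1) + 2^2 + 2 (b=2); 2→3: 3^(3 + 1) + 3^3 + 3 = 111; 111−1 = 110
i=1: 110 = 3^(3 + 1) + 3^3 + 2 (b=3); 3→4: 4^(4 + 1) + 4^4 + 2 = 1282; 1282−1 = 1281
i=2: 1281 = 4^(4 + 1) + 4^4 + 1 (b=4); 4→5: 5^(5 + 1) + 5^5 + 1 = 18751; 18751−1 = 18750
i=3: 18750 = 5^(5 + 1) + 5^5 (b=5); 5→6: 6^(6 + 1) + 6^6 = 326592; 326592−1 = 326591
i=4: 326591 = 6^(6 + 1) + 5·6^5 + 5·6^4 + 5·6^3 + 5·6^2 + 5·6 + 5 (b=6); 6→7: 7^(7 + 1) + 5·7^5 + 5·7^4 + 5·7^3 + 5·7^2 + 5·7 + 5 = 5862841; 5862841−1 = 5862840
i=5: 5862840 = 7^(7 + 1) + 5·7^5 + 5·7^4 + 5·7^3 + 5·7^2 + 5·7 + 4 (b=7); 7→8: 8^(8 + 1) + 5·8^5 + 5·8^4 + 5·8^3 + 5·8^2 + 5·8 + 4 = 134404972; 134404972−1 = 134404971
i=6: 134404971 = 8^(8 + 1) + 5·8^5 + 5·8^4 + 5·8^3 + 5·8^2 + 5·8 + 3 (b=8); 8→9: 9^(9 + 1) + 5·9^5 + 5·9^4 + 5·9^3 + 5·9^2 + 5·9 + 3 = 3487116549; 3487116549−1 = 3487116548
i=7: 3487116548 = 9^(9 + 1) + 5·9^5 + 5·9^4 + 5·9^3 + 5·9^2 + 5·9 + 2 (b=9); 9→10: 10^(10 + 1) + 5·10^5 + 5·10^4 + 5·10^3 + 5·10^2 + 5·10 + 2 = 100000555552; 100000555552−1 = 100000555551
i=8: 100000555551 = 10^(10 + 1) + 5·10^5 + 5·10^4 + 5·10^3 + 5·10^2 + 5·10 + 1 (b=10); 10→11: 11^(11 + 1) + 5·11^5 + 5·11^4 + 5·11^3 + 5·11^2 + 5·11 + 1 = 3138429262497; 3138429262497−1 = 3138429262496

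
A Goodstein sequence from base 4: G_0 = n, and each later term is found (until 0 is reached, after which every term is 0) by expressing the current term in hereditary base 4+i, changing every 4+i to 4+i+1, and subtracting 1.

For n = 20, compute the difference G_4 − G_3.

G_0=20  [base 4] 4^2 + 4  →[4↦5]→  5^2 + 5 = 30  −1 ⇒ G_1=29
G_1=29  [base 5] 5^2 + 4  →[5↦6]→  6^2 + 4 = 40  −1 ⇒ G_2=39
G_2=39  [base 6] 6^2 + 3  →[6↦7]→  7^2 + 3 = 52  −1 ⇒ G_3=51
G_3=51  [base 7] 7^2 + 2  →[7↦8]→  8^2 + 2 = 66  −1 ⇒ G_4=65

14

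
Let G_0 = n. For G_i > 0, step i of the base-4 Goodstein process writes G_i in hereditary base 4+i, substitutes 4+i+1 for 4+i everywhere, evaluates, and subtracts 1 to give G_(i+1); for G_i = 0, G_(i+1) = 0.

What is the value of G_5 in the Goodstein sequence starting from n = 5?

2

(0) 5|_4 = 4 + 1 ↦ 5 + 1|_5 = 6 ⇒ 5
(1) 5|_5 = 5 ↦ 6|_6 = 6 ⇒ 5
(2) 5|_6 = 5 ↦ 5|_7 = 5 ⇒ 4
(3) 4|_7 = 4 ↦ 4|_8 = 4 ⇒ 3
(4) 3|_8 = 3 ↦ 3|_9 = 3 ⇒ 2
(5) 2|_9 = 2 ↦ 2|_10 = 2 ⇒ 1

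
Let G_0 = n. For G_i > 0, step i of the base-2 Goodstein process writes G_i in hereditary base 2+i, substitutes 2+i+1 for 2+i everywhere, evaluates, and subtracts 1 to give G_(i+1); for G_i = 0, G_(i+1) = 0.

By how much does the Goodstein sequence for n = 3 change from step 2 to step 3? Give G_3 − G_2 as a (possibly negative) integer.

step 0: 3 = 2 + 1; sub 3 for 2: 3 + 1; = 4; G_1 = 4−1 = 3
step 1: 3 = 3; sub 4 for 3: 4; = 4; G_2 = 4−1 = 3
step 2: 3 = 3; sub 5 for 4: 3; = 3; G_3 = 3−1 = 2

-1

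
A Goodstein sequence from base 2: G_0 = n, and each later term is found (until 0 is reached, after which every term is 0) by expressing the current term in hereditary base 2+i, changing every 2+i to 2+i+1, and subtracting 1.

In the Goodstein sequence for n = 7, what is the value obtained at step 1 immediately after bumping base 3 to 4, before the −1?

base 2: 7 = 2^2 + 2 + 1; at 3: 3^3 + 3 + 1 = 31; next = 30
base 3: 30 = 3^3 + 3; at 4: 4^4 + 4 = 260; next = 259

260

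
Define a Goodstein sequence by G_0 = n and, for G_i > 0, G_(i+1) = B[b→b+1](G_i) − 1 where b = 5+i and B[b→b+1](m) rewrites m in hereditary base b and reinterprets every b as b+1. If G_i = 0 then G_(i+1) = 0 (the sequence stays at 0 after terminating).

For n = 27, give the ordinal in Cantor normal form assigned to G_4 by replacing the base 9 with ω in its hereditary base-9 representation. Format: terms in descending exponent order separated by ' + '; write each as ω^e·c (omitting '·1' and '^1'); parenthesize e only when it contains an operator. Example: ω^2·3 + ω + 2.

ω·7 + 6

G_0=27  [base 5] 5^2 + 2  →[5↦6]→  6^2 + 2 = 38  −1 ⇒ G_1=37
G_1=37  [base 6] 6^2 + 1  →[6↦7]→  7^2 + 1 = 50  −1 ⇒ G_2=49
G_2=49  [base 7] 7^2  →[7↦8]→  8^2 = 64  −1 ⇒ G_3=63
G_3=63  [base 8] 7·8 + 7  →[8↦9]→  7·9 + 7 = 70  −1 ⇒ G_4=69
G_4=69  [base 9] 7·9 + 6  →[9↦10]→  7·10 + 6 = 76  −1 ⇒ G_5=75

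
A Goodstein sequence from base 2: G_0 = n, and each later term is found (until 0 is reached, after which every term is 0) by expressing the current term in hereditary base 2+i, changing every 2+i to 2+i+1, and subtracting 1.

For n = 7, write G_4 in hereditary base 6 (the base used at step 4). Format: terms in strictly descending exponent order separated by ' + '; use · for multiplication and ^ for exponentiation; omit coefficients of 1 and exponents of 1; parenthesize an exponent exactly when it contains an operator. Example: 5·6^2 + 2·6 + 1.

6^6 + 1

(0) 7|_2 = 2^2 + 2 + 1 ↦ 3^3 + 3 + 1|_3 = 31 ⇒ 30
(1) 30|_3 = 3^3 + 3 ↦ 4^4 + 4|_4 = 260 ⇒ 259
(2) 259|_4 = 4^4 + 3 ↦ 5^5 + 3|_5 = 3128 ⇒ 3127
(3) 3127|_5 = 5^5 + 2 ↦ 6^6 + 2|_6 = 46658 ⇒ 46657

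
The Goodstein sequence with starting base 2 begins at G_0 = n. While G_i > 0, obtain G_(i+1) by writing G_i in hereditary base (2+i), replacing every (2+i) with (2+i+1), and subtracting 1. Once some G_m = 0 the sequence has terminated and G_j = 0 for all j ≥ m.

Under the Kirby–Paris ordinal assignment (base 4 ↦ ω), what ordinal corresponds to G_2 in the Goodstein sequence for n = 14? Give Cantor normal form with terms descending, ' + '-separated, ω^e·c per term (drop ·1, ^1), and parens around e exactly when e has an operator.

[0] 14 ≡ 2^(2 + 1) + 2^2 + 2 (base 2). Lift 3: 111. −1: 110.
[1] 110 ≡ 3^(3 + 1) + 3^3 + 2 (base 3). Lift 4: 1282. −1: 1281.
[2] 1281 ≡ 4^(4 + 1) + 4^4 + 1 (base 4). Lift 5: 18751. −1: 18750.

ω^(ω + 1) + ω^ω + 1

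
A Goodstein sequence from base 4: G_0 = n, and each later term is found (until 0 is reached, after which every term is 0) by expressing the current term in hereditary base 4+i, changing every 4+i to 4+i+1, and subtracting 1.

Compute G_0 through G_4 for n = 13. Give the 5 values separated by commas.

13, 15, 17, 18, 19

G_0=13  [base 4] 3·4 + 1  →[4↦5]→  3·5 + 1 = 16  −1 ⇒ G_1=15
G_1=15  [base 5] 3·5  →[5↦6]→  3·6 = 18  −1 ⇒ G_2=17
G_2=17  [base 6] 2·6 + 5  →[6↦7]→  2·7 + 5 = 19  −1 ⇒ G_3=18
G_3=18  [base 7] 2·7 + 4  →[7↦8]→  2·8 + 4 = 20  −1 ⇒ G_4=19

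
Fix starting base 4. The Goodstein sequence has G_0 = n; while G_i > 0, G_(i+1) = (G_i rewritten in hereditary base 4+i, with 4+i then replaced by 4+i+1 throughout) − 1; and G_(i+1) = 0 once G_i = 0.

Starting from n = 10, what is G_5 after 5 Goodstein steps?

13

G_0=10  [base 4] 2·4 + 2  →[4↦5]→  2·5 + 2 = 12  −1 ⇒ G_1=11
G_1=11  [base 5] 2·5 + 1  →[5↦6]→  2·6 + 1 = 13  −1 ⇒ G_2=12
G_2=12  [base 6] 2·6  →[6↦7]→  2·7 = 14  −1 ⇒ G_3=13
G_3=13  [base 7] 7 + 6  →[7↦8]→  8 + 6 = 14  −1 ⇒ G_4=13
G_4=13  [base 8] 8 + 5  →[8↦9]→  9 + 5 = 14  −1 ⇒ G_5=13
G_5=13  [base 9] 9 + 4  →[9↦10]→  10 + 4 = 14  −1 ⇒ G_6=13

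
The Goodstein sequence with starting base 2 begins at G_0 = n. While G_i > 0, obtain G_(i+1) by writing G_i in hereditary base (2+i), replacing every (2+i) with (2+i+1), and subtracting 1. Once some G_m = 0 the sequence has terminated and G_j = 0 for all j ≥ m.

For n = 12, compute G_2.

i=0: 12 = 2^(2 + 1) + 2^2 (b=2); 2→3: 3^(3 + 1) + 3^3 = 108; 108−1 = 107
i=1: 107 = 3^(3 + 1) + 2·3^2 + 2·3 + 2 (b=3); 3→4: 4^(4 + 1) + 2·4^2 + 2·4 + 2 = 1066; 1066−1 = 1065
i=2: 1065 = 4^(4 + 1) + 2·4^2 + 2·4 + 1 (b=4); 4→5: 5^(5 + 1) + 2·5^2 + 2·5 + 1 = 15686; 15686−1 = 15685

1065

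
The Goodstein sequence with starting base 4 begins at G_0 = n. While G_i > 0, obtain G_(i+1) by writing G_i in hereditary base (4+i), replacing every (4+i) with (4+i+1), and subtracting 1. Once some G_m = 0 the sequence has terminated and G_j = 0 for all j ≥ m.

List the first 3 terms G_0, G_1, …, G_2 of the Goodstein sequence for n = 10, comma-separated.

G_0 = 10. HB_4(10) = 2·4 + 2. Bump = 12. G_1 = 11.
G_1 = 11. HB_5(11) = 2·5 + 1. Bump = 13. G_2 = 12.

10, 11, 12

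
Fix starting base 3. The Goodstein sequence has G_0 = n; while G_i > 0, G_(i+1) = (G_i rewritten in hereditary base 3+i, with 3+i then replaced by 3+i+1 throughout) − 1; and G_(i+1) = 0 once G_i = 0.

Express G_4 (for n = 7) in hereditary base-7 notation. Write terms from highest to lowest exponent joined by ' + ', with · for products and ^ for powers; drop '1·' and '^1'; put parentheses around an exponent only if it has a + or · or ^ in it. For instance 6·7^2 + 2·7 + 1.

[0] 7 ≡ 2·3 + 1 (base 3). Lift 4: 9. −1: 8.
[1] 8 ≡ 2·4 (base 4). Lift 5: 10. −1: 9.
[2] 9 ≡ 5 + 4 (base 5). Lift 6: 10. −1: 9.
[3] 9 ≡ 6 + 3 (base 6). Lift 7: 10. −1: 9.
[4] 9 ≡ 7 + 2 (base 7). Lift 8: 10. −1: 9.

7 + 2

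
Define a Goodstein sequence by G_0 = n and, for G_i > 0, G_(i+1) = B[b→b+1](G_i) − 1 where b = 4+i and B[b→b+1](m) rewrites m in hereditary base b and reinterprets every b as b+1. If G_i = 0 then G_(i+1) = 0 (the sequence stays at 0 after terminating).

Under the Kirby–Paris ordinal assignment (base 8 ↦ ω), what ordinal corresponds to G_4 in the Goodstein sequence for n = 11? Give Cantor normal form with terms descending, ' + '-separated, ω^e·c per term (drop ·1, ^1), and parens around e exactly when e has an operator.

ω + 7

[0] 11 ≡ 2·4 + 3 (base 4). Lift 5: 13. −1: 12.
[1] 12 ≡ 2·5 + 2 (base 5). Lift 6: 14. −1: 13.
[2] 13 ≡ 2·6 + 1 (base 6). Lift 7: 15. −1: 14.
[3] 14 ≡ 2·7 (base 7). Lift 8: 16. −1: 15.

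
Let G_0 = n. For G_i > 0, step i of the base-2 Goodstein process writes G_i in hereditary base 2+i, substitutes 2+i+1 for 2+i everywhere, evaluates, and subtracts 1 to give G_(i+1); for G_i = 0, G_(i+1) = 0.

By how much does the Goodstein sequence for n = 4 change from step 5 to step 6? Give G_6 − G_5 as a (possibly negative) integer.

30

G_0=4  [base 2] 2^2  →[2↦3]→  3^3 = 27  −1 ⇒ G_1=26
G_1=26  [base 3] 2·3^2 + 2·3 + 2  →[3↦4]→  2·4^2 + 2·4 + 2 = 42  −1 ⇒ G_2=41
G_2=41  [base 4] 2·4^2 + 2·4 + 1  →[4↦5]→  2·5^2 + 2·5 + 1 = 61  −1 ⇒ G_3=60
G_3=60  [base 5] 2·5^2 + 2·5  →[5↦6]→  2·6^2 + 2·6 = 84  −1 ⇒ G_4=83
G_4=83  [base 6] 2·6^2 + 6 + 5  →[6↦7]→  2·7^2 + 7 + 5 = 110  −1 ⇒ G_5=109
G_5=109  [base 7] 2·7^2 + 7 + 4  →[7↦8]→  2·8^2 + 8 + 4 = 140  −1 ⇒ G_6=139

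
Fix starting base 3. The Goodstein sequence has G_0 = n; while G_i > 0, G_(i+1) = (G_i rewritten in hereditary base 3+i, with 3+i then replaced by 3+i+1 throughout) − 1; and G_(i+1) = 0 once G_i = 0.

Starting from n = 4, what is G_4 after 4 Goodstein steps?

2

[0] 4 ≡ 3 + 1 (base 3). Lift 4: 5. −1: 4.
[1] 4 ≡ 4 (base 4). Lift 5: 5. −1: 4.
[2] 4 ≡ 4 (base 5). Lift 6: 4. −1: 3.
[3] 3 ≡ 3 (base 6). Lift 7: 3. −1: 2.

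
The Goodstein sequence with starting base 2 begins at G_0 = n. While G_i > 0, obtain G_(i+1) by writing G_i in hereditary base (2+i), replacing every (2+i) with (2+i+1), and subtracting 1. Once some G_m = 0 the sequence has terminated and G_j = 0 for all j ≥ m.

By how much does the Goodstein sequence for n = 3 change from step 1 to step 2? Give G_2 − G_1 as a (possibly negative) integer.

step 0: 3 = 2 + 1; sub 3 for 2: 3 + 1; = 4; G_1 = 4−1 = 3
step 1: 3 = 3; sub 4 for 3: 4; = 4; G_2 = 4−1 = 3

0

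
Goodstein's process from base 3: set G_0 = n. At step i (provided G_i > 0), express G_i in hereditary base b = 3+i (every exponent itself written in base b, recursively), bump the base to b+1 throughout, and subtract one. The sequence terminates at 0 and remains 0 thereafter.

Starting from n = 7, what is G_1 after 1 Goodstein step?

8

G_0=7  [base 3] 2·3 + 1  →[3↦4]→  2·4 + 1 = 9  −1 ⇒ G_1=8
G_1=8  [base 4] 2·4  →[4↦5]→  2·5 = 10  −1 ⇒ G_2=9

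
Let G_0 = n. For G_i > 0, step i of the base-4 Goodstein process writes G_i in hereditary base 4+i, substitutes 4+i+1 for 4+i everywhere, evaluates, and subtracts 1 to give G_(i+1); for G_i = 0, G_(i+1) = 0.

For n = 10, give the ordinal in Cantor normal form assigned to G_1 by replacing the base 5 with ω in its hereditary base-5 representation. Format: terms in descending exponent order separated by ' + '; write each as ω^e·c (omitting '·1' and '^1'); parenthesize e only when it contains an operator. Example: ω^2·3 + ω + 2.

(0) 10|_4 = 2·4 + 2 ↦ 2·5 + 2|_5 = 12 ⇒ 11
(1) 11|_5 = 2·5 + 1 ↦ 2·6 + 1|_6 = 13 ⇒ 12

ω·2 + 1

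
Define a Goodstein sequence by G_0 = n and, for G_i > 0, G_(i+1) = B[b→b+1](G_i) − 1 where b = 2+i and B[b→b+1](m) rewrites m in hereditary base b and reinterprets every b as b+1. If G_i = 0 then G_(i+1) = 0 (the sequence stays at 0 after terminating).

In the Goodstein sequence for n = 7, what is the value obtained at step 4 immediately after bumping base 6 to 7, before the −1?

823544

base 2: 7 = 2^2 + 2 + 1; at 3: 3^3 + 3 + 1 = 31; next = 30
base 3: 30 = 3^3 + 3; at 4: 4^4 + 4 = 260; next = 259
base 4: 259 = 4^4 + 3; at 5: 5^5 + 3 = 3128; next = 3127
base 5: 3127 = 5^5 + 2; at 6: 6^6 + 2 = 46658; next = 46657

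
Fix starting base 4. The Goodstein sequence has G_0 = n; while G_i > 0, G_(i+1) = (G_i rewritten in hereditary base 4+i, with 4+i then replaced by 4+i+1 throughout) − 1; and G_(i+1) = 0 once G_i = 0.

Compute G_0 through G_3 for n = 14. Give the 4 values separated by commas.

(0) 14|_4 = 3·4 + 2 ↦ 3·5 + 2|_5 = 17 ⇒ 16
(1) 16|_5 = 3·5 + 1 ↦ 3·6 + 1|_6 = 19 ⇒ 18
(2) 18|_6 = 3·6 ↦ 3·7|_7 = 21 ⇒ 20

14, 16, 18, 20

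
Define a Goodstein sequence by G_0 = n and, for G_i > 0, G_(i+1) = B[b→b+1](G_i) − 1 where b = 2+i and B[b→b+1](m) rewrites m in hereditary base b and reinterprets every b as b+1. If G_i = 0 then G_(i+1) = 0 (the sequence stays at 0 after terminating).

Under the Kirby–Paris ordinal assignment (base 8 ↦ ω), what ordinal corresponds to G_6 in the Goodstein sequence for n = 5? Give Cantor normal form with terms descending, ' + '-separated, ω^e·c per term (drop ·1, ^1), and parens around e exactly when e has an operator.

(0) 5|_2 = 2^2 + 1 ↦ 3^3 + 1|_3 = 28 ⇒ 27
(1) 27|_3 = 3^3 ↦ 4^4|_4 = 256 ⇒ 255
(2) 255|_4 = 3·4^3 + 3·4^2 + 3·4 + 3 ↦ 3·5^3 + 3·5^2 + 3·5 + 3|_5 = 468 ⇒ 467
(3) 467|_5 = 3·5^3 + 3·5^2 + 3·5 + 2 ↦ 3·6^3 + 3·6^2 + 3·6 + 2|_6 = 776 ⇒ 775
(4) 775|_6 = 3·6^3 + 3·6^2 + 3·6 + 1 ↦ 3·7^3 + 3·7^2 + 3·7 + 1|_7 = 1198 ⇒ 1197
(5) 1197|_7 = 3·7^3 + 3·7^2 + 3·7 ↦ 3·8^3 + 3·8^2 + 3·8|_8 = 1752 ⇒ 1751

ω^3·3 + ω^2·3 + ω·2 + 7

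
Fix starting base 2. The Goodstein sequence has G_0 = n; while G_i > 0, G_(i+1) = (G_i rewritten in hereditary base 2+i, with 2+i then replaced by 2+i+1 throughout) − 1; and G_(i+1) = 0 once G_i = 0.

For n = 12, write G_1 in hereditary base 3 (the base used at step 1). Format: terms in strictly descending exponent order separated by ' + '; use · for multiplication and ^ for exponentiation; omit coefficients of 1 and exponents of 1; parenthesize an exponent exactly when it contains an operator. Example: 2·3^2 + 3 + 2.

3^(3 + 1) + 2·3^2 + 2·3 + 2

(0) 12|_2 = 2^(2 + 1) + 2^2 ↦ 3^(3 + 1) + 3^3|_3 = 108 ⇒ 107
(1) 107|_3 = 3^(3 + 1) + 2·3^2 + 2·3 + 2 ↦ 4^(4 + 1) + 2·4^2 + 2·4 + 2|_4 = 1066 ⇒ 1065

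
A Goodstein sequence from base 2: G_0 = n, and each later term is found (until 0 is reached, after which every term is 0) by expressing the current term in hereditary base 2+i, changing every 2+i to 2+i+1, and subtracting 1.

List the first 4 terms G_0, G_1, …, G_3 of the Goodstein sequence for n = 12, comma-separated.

12, 107, 1065, 15685

12 —HB2→ 2^(2 + 1) + 2^2 —bump→ 3^(3 + 1) + 3^3 = 108 —(−1)→ 107
107 —HB3→ 3^(3 + 1) + 2·3^2 + 2·3 + 2 —bump→ 4^(4 + 1) + 2·4^2 + 2·4 + 2 = 1066 —(−1)→ 1065
1065 —HB4→ 4^(4 + 1) + 2·4^2 + 2·4 + 1 —bump→ 5^(5 + 1) + 2·5^2 + 2·5 + 1 = 15686 —(−1)→ 15685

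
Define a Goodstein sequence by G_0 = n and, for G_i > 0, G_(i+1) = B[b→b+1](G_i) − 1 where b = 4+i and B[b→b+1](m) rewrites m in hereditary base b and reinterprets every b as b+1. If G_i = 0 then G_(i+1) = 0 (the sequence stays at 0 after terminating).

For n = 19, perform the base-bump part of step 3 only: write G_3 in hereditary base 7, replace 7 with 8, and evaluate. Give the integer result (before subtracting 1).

G_0=19  [base 4] 4^2 + 3  →[4↦5]→  5^2 + 3 = 28  −1 ⇒ G_1=27
G_1=27  [base 5] 5^2 + 2  →[5↦6]→  6^2 + 2 = 38  −1 ⇒ G_2=37
G_2=37  [base 6] 6^2 + 1  →[6↦7]→  7^2 + 1 = 50  −1 ⇒ G_3=49
G_3=49  [base 7] 7^2  →[7↦8]→  8^2 = 64  −1 ⇒ G_4=63

64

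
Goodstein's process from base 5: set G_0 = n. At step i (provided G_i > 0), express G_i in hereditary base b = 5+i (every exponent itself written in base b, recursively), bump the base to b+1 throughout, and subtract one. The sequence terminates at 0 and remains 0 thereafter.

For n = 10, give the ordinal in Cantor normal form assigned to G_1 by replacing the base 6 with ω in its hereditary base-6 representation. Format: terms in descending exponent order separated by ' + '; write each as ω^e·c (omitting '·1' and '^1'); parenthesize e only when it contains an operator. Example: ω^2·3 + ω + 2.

ω + 5

10 —HB5→ 2·5 —bump→ 2·6 = 12 —(−1)→ 11
11 —HB6→ 6 + 5 —bump→ 7 + 5 = 12 —(−1)→ 11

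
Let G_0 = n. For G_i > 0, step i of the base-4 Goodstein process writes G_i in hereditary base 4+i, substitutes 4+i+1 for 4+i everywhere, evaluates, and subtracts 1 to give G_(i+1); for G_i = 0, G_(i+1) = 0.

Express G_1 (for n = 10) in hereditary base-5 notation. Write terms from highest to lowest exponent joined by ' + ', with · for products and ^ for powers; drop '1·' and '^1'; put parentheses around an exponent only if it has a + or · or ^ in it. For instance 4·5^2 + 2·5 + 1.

2·5 + 1

i=0: 10 = 2·4 + 2 (b=4); 4→5: 2·5 + 2 = 12; 12−1 = 11
i=1: 11 = 2·5 + 1 (b=5); 5→6: 2·6 + 1 = 13; 13−1 = 12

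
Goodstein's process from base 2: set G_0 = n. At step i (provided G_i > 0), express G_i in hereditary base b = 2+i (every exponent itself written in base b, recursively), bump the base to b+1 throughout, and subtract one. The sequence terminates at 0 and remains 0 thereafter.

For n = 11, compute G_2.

1027

11 —HB2→ 2^(2 + 1) + 2 + 1 —bump→ 3^(3 + 1) + 3 + 1 = 85 —(−1)→ 84
84 —HB3→ 3^(3 + 1) + 3 —bump→ 4^(4 + 1) + 4 = 1028 —(−1)→ 1027
1027 —HB4→ 4^(4 + 1) + 3 —bump→ 5^(5 + 1) + 3 = 15628 —(−1)→ 15627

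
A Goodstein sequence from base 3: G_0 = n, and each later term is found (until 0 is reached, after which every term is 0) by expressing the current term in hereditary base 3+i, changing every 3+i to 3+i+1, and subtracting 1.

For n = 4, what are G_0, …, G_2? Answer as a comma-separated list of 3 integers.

4 —HB3→ 3 + 1 —bump→ 4 + 1 = 5 —(−1)→ 4
4 —HB4→ 4 —bump→ 5 = 5 —(−1)→ 4

4, 4, 4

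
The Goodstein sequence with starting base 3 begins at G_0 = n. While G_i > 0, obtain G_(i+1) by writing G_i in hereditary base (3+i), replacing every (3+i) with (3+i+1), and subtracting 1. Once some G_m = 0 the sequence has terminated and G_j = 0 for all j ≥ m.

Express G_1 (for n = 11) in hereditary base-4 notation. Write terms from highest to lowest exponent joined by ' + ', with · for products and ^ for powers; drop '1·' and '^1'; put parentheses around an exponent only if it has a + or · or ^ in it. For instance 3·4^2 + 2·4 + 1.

4^2 + 1

11 —HB3→ 3^2 + 2 —bump→ 4^2 + 2 = 18 —(−1)→ 17
17 —HB4→ 4^2 + 1 —bump→ 5^2 + 1 = 26 —(−1)→ 25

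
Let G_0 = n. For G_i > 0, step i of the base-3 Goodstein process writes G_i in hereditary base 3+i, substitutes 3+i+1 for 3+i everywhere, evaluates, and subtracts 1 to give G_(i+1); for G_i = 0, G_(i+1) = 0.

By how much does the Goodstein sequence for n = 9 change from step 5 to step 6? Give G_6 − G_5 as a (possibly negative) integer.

G_0 = 9. HB_3(9) = 3^2. Bump = 16. G_1 = 15.
G_1 = 15. HB_4(15) = 3·4 + 3. Bump = 18. G_2 = 17.
G_2 = 17. HB_5(17) = 3·5 + 2. Bump = 20. G_3 = 19.
G_3 = 19. HB_6(19) = 3·6 + 1. Bump = 22. G_4 = 21.
G_4 = 21. HB_7(21) = 3·7. Bump = 24. G_5 = 23.
G_5 = 23. HB_8(23) = 2·8 + 7. Bump = 25. G_6 = 24.

1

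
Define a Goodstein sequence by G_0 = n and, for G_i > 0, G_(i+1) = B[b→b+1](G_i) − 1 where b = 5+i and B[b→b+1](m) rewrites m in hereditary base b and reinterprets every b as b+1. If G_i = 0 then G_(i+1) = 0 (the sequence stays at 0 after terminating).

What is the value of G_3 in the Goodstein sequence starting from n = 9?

9

[0] 9 ≡ 5 + 4 (base 5). Lift 6: 10. −1: 9.
[1] 9 ≡ 6 + 3 (base 6). Lift 7: 10. −1: 9.
[2] 9 ≡ 7 + 2 (base 7). Lift 8: 10. −1: 9.
[3] 9 ≡ 8 + 1 (base 8). Lift 9: 10. −1: 9.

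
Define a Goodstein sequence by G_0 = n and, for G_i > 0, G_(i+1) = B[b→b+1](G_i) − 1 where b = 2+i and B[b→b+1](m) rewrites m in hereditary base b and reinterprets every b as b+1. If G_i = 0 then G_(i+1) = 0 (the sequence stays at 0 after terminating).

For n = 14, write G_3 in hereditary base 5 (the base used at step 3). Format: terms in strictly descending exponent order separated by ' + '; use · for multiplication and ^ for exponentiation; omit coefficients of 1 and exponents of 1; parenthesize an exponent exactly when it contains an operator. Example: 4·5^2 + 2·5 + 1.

(0) 14|_2 = 2^(2 + 1) + 2^2 + 2 ↦ 3^(3 + 1) + 3^3 + 3|_3 = 111 ⇒ 110
(1) 110|_3 = 3^(3 + 1) + 3^3 + 2 ↦ 4^(4 + 1) + 4^4 + 2|_4 = 1282 ⇒ 1281
(2) 1281|_4 = 4^(4 + 1) + 4^4 + 1 ↦ 5^(5 + 1) + 5^5 + 1|_5 = 18751 ⇒ 18750
(3) 18750|_5 = 5^(5 + 1) + 5^5 ↦ 6^(6 + 1) + 6^6|_6 = 326592 ⇒ 326591

5^(5 + 1) + 5^5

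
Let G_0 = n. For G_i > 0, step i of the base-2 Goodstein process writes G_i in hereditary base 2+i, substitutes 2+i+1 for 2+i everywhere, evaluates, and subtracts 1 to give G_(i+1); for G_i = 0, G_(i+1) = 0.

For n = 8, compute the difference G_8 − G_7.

19225159060

G_0=8  [base 2] 2^(2 + 1)  →[2↦3]→  3^(3 + 1) = 81  −1 ⇒ G_1=80
G_1=80  [base 3] 2·3^3 + 2·3^2 + 2·3 + 2  →[3↦4]→  2·4^4 + 2·4^2 + 2·4 + 2 = 554  −1 ⇒ G_2=553
G_2=553  [base 4] 2·4^4 + 2·4^2 + 2·4 + 1  →[4↦5]→  2·5^5 + 2·5^2 + 2·5 + 1 = 6311  −1 ⇒ G_3=6310
G_3=6310  [base 5] 2·5^5 + 2·5^2 + 2·5  →[5↦6]→  2·6^6 + 2·6^2 + 2·6 = 93396  −1 ⇒ G_4=93395
G_4=93395  [base 6] 2·6^6 + 2·6^2 + 6 + 5  →[6↦7]→  2·7^7 + 2·7^2 + 7 + 5 = 1647196  −1 ⇒ G_5=1647195
G_5=1647195  [base 7] 2·7^7 + 2·7^2 + 7 + 4  →[7↦8]→  2·8^8 + 2·8^2 + 8 + 4 = 33554572  −1 ⇒ G_6=33554571
G_6=33554571  [base 8] 2·8^8 + 2·8^2 + 8 + 3  →[8↦9]→  2·9^9 + 2·9^2 + 9 + 3 = 774841152  −1 ⇒ G_7=774841151
G_7=774841151  [base 9] 2·9^9 + 2·9^2 + 9 + 2  →[9↦10]→  2·10^10 + 2·10^2 + 10 + 2 = 20000000212  −1 ⇒ G_8=20000000211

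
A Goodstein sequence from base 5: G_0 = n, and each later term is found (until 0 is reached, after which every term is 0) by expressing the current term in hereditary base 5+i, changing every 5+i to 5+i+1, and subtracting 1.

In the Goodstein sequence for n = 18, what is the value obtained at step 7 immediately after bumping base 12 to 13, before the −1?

31

[0] 18 ≡ 3·5 + 3 (base 5). Lift 6: 21. −1: 20.
[1] 20 ≡ 3·6 + 2 (base 6). Lift 7: 23. −1: 22.
[2] 22 ≡ 3·7 + 1 (base 7). Lift 8: 25. −1: 24.
[3] 24 ≡ 3·8 (base 8). Lift 9: 27. −1: 26.
[4] 26 ≡ 2·9 + 8 (base 9). Lift 10: 28. −1: 27.
[5] 27 ≡ 2·10 + 7 (base 10). Lift 11: 29. −1: 28.
[6] 28 ≡ 2·11 + 6 (base 11). Lift 12: 30. −1: 29.
[7] 29 ≡ 2·12 + 5 (base 12). Lift 13: 31. −1: 30.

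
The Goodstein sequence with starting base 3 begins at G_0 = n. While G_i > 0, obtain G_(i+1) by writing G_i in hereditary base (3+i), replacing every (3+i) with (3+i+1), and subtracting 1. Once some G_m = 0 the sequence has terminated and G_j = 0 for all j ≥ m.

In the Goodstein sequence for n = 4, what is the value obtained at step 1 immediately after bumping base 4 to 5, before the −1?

[0] 4 ≡ 3 + 1 (base 3). Lift 4: 5. −1: 4.
[1] 4 ≡ 4 (base 4). Lift 5: 5. −1: 4.

5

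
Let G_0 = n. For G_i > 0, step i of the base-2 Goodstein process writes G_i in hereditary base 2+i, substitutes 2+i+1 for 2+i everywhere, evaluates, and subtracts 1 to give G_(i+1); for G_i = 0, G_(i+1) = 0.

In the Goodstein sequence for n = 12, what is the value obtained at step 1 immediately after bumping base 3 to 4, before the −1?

1066

(0) 12|_2 = 2^(2 + 1) + 2^2 ↦ 3^(3 + 1) + 3^3|_3 = 108 ⇒ 107
(1) 107|_3 = 3^(3 + 1) + 2·3^2 + 2·3 + 2 ↦ 4^(4 + 1) + 2·4^2 + 2·4 + 2|_4 = 1066 ⇒ 1065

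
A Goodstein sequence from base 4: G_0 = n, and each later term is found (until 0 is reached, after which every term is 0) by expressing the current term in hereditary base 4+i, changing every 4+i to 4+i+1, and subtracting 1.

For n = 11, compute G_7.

15

i=0: 11 = 2·4 + 3 (b=4); 4→5: 2·5 + 3 = 13; 13−1 = 12
i=1: 12 = 2·5 + 2 (b=5); 5→6: 2·6 + 2 = 14; 14−1 = 13
i=2: 13 = 2·6 + 1 (b=6); 6→7: 2·7 + 1 = 15; 15−1 = 14
i=3: 14 = 2·7 (b=7); 7→8: 2·8 = 16; 16−1 = 15
i=4: 15 = 8 + 7 (b=8); 8→9: 9 + 7 = 16; 16−1 = 15
i=5: 15 = 9 + 6 (b=9); 9→10: 10 + 6 = 16; 16−1 = 15
i=6: 15 = 10 + 5 (b=10); 10→11: 11 + 5 = 16; 16−1 = 15
i=7: 15 = 11 + 4 (b=11); 11→12: 12 + 4 = 16; 16−1 = 15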